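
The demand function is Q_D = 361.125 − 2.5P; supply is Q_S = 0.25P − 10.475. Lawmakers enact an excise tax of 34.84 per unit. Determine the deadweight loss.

137.93

In inverse form: demand P = 144.45 − 0.4Q, supply P = 41.9 + 4Q.
Competitive equilibrium: 144.45 − 0.4Q = 41.9 + 4Q → Q* = 23.30682, P* = 135.12727.
With the tax, the buyer price exceeds the seller price by 34.84: (144.45 − 0.4Q) − (41.9 + 4Q) = 34.84 → Q' = 15.38864.
ΔQ = 23.30682 − 15.38864 = 7.91818; the wedge equals the tax, 34.84.
DWL = ½ × 7.91818 × 34.84 = 137.93.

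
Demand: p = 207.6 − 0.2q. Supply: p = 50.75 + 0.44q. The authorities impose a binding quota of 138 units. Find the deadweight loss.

Competitive equilibrium: 207.6 − 0.2q = 50.75 + 0.44q → q* = 245.0781, p* = 158.5844.
At q = 138: demand price = 207.6 − 0.2·138 = 180; supply price = 50.75 + 0.44·138 = 111.47.
Δq = 245.0781 − 138 = 107.0781; wedge = 180 − 111.47 = 68.53.
DWL = ½ × 107.0781 × 68.53 = 3669.03.

3669.03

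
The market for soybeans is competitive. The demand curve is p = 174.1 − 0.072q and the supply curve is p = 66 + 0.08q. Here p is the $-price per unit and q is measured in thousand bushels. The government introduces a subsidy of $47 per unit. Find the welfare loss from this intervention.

Competitive equilibrium: 174.1 − 0.072q = 66 + 0.08q → q* = 711.1842, p* = 122.8947.
The subsidy lowers effective supply by 47: p = 19 + 0.08q.
New quantity: 174.1 − 0.072q = 19 + 0.08q → q' = 1020.3947.
Overproduction Δq = 1020.3947 − 711.1842 = 309.2105; wedge = subsidy = 47.
Welfare loss = ½ × 309.2105 × 47 = $7266.45 thousand.

$7266.45 thousand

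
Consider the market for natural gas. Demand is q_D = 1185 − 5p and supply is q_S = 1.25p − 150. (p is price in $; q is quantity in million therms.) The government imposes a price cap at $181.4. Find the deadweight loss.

$810.03 million

In inverse form: demand p = 237 − 0.2q, supply p = 120 + 0.8q.
Competitive equilibrium: 237 − 0.2q = 120 + 0.8q → q* = 117, p* = 213.6.
At the ceiling p = 181.4, quantity supplied = (181.4 − 120)/0.8 = 76.75.
Willingness to pay at q' = 76.75: 237 − 0.2·76.75 = 221.65.
Δq = 117 − 76.75 = 40.25; wedge = 221.65 − 181.4 = 40.25.
DWL = ½ × 40.25 × 40.25 = $810.03 million.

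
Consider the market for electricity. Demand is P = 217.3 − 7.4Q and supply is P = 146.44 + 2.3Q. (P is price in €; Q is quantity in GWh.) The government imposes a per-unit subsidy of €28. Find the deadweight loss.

€40.41

Competitive equilibrium: 217.3 − 7.4Q = 146.44 + 2.3Q → Q* = 7.3052, P* = 163.2419.
The subsidy lowers effective supply by 28: P = 118.44 + 2.3Q.
New quantity: 217.3 − 7.4Q = 118.44 + 2.3Q → Q' = 10.1918.
Overproduction ΔQ = 10.1918 − 7.3052 = 2.8866; wedge = subsidy = 28.
The triangle = ½ × 2.8866 × 28 = €40.41.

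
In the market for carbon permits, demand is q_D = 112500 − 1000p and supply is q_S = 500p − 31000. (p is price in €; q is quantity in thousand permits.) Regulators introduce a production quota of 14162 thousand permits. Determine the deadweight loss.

In inverse form: demand p = 112.5 − 0.001q, supply p = 62 + 0.002q.
Competitive equilibrium: 112.5 − 0.001q = 62 + 0.002q → q* = 16833.3333, p* = 95.6667.
At q = 14162: demand price = 112.5 − 0.001·14162 = 98.338; supply price = 62 + 0.002·14162 = 90.324.
Δq = 16833.3333 − 14162 = 2671.3333; wedge = 98.338 − 90.324 = 8.014.
DWL = ½ × 2671.3333 × 8.014 = €10704.03 thousand.

€10704.03 thousand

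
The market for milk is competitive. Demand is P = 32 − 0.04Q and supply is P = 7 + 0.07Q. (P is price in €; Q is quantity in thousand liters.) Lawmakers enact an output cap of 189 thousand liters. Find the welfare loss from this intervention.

Competitive equilibrium: 32 − 0.04Q = 7 + 0.07Q → Q* = 227.2727, P* = 22.9091.
At Q = 189: demand price = 32 − 0.04·189 = 24.44; supply price = 7 + 0.07·189 = 20.23.
ΔQ = 227.2727 − 189 = 38.2727; wedge = 24.44 − 20.23 = 4.21.
DWL = ½ × 38.2727 × 4.21 = €80.56 thousand.

€80.56 thousand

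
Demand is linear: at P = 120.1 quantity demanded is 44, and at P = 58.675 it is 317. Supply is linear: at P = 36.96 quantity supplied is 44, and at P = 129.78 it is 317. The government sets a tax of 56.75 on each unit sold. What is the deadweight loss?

Demand slope = (58.675 − 120.1)/(317 − 44) = −0.225, so P = 130 − 0.225Q.
Supply slope = (129.78 − 36.96)/(317 − 44) = 0.34, so P = 22 + 0.34Q.
Competitive equilibrium: 130 − 0.225Q = 22 + 0.34Q → Q* = 191.15044, P* = 86.99115.
With the tax, the buyer price exceeds the seller price by 56.75: (130 − 0.225Q) − (22 + 0.34Q) = 56.75 → Q' = 90.70796.
ΔQ = 191.15044 − 90.70796 = 100.44248; the wedge equals the tax, 56.75.
The triangle = ½ × 100.44248 × 56.75 = 2850.06.

2850.06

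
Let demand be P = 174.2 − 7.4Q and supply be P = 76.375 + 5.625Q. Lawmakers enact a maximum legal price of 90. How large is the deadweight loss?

Competitive equilibrium: 174.2 − 7.4Q = 76.375 + 5.625Q → Q* = 7.5106, P* = 118.6219.
At the ceiling P = 90, quantity supplied = (90 − 76.375)/5.625 = 2.4222.
Willingness to pay at Q' = 2.4222: 174.2 − 7.4·2.4222 = 156.2757.
ΔQ = 7.5106 − 2.4222 = 5.0884; wedge = 156.2757 − 90 = 66.2757.
The triangle = ½ × 5.0884 × 66.2757 = 168.62.

168.62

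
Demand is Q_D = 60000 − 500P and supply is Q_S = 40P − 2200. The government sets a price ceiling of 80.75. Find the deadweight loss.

25612.89

In inverse form: demand P = 120 − 0.002Q, supply P = 55 + 0.025Q.
Competitive equilibrium: 120 − 0.002Q = 55 + 0.025Q → Q* = 2407.4074, P* = 115.1852.
At the ceiling P = 80.75, quantity supplied = (80.75 − 55)/0.025 = 1030.
Willingness to pay at Q' = 1030: 120 − 0.002·1030 = 117.94.
ΔQ = 2407.4074 − 1030 = 1377.4074; wedge = 117.94 − 80.75 = 37.19.
DWL = ½ × 1377.4074 × 37.19 = 25612.89.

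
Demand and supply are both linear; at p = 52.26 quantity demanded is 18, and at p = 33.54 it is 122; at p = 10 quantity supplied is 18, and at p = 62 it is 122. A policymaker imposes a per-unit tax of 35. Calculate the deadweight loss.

900.74

Demand slope = (33.54 − 52.26)/(122 − 18) = −0.18, so p = 55.5 − 0.18q.
Supply slope = (62 − 10)/(122 − 18) = 0.5, so p = 1 + 0.5q.
Competitive equilibrium: 55.5 − 0.18q = 1 + 0.5q → q* = 80.1471, p* = 41.0735.
With the tax, the buyer price exceeds the seller price by 35: (55.5 − 0.18q) − (1 + 0.5q) = 35 → q' = 28.6765.
Δq = 80.1471 − 28.6765 = 51.4706; the wedge equals the tax, 35.
Deadweight loss = ½ × 51.4706 × 35 = 900.74.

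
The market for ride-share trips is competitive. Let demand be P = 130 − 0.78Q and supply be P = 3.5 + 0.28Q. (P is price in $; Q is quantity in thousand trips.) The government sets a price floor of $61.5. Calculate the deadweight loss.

$526.53 thousand

Competitive equilibrium: 130 − 0.78Q = 3.5 + 0.28Q → Q* = 119.3396, P* = 36.9151.
At the floor P = 61.5, quantity demanded = (130 − 61.5)/0.78 = 87.8205.
Sellers' marginal cost at Q' = 87.8205: 3.5 + 0.28·87.8205 = 28.0897.
ΔQ = 119.3396 − 87.8205 = 31.5191; wedge = 61.5 − 28.0897 = 33.4103.
Welfare loss = ½ × 31.5191 × 33.4103 = $526.53 thousand.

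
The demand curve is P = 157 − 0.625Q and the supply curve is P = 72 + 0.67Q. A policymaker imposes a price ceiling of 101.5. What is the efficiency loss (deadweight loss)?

Competitive equilibrium: 157 − 0.625Q = 72 + 0.67Q → Q* = 65.6371, P* = 115.9768.
At the ceiling P = 101.5, quantity supplied = (101.5 − 72)/0.67 = 44.0299.
Willingness to pay at Q' = 44.0299: 157 − 0.625·44.0299 = 129.4813.
ΔQ = 65.6371 − 44.0299 = 21.6072; wedge = 129.4813 − 101.5 = 27.9813.
Welfare loss = ½ × 21.6072 × 27.9813 = 302.30.

302.30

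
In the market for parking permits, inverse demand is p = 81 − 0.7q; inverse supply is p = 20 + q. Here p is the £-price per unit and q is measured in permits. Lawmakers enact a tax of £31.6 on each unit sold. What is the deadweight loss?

Competitive equilibrium: 81 − 0.7q = 20 + q → q* = 35.88235, p* = 55.88235.
With the tax, the buyer price exceeds the seller price by 31.6: (81 − 0.7q) − (20 + q) = 31.6 → q' = 17.29412.
Δq = 35.88235 − 17.29412 = 18.58823; the wedge equals the tax, 31.6.
DWL = ½ × 18.58823 × 31.6 = £293.69.

£293.69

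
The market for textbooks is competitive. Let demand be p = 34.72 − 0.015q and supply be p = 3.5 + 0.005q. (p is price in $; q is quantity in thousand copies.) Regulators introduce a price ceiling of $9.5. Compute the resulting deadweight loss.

$1303.21 thousand

Competitive equilibrium: 34.72 − 0.015q = 3.5 + 0.005q → q* = 1561, p* = 11.305.
At the ceiling p = 9.5, quantity supplied = (9.5 − 3.5)/0.005 = 1200.
Willingness to pay at q' = 1200: 34.72 − 0.015·1200 = 16.72.
Δq = 1561 − 1200 = 361; wedge = 16.72 − 9.5 = 7.22.
The triangle = ½ × 361 × 7.22 = $1303.21 thousand.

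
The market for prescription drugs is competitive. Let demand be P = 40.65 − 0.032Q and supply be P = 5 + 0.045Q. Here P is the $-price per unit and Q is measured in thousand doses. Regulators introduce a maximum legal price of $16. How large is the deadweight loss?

$1838.79 thousand

Competitive equilibrium: 40.65 − 0.032Q = 5 + 0.045Q → Q* = 462.98701, P* = 25.83442.
At the ceiling P = 16, quantity supplied = (16 − 5)/0.045 = 244.44444.
Willingness to pay at Q' = 244.44444: 40.65 − 0.032·244.44444 = 32.82778.
ΔQ = 462.98701 − 244.44444 = 218.54257; wedge = 32.82778 − 16 = 16.82778.
Deadweight loss = ½ × 218.54257 × 16.82778 = $1838.79 thousand.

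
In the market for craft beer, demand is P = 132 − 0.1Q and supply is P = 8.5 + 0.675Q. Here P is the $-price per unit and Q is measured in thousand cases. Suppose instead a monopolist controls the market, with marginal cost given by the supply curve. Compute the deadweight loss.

$128.52 thousand

Competitive equilibrium: 132 − 0.1Q = 8.5 + 0.675Q → Q* = 159.3548, P* = 116.0645.
Marginal revenue: MR = 132 − 0.2Q. Set MR = MC: 132 − 0.2Q = 8.5 + 0.675Q → Q_m = 141.1429.
Price P_m = 132 − 0.1·141.1429 = 117.8857; MC(Q_m) = 8.5 + 0.675·141.1429 = 103.7715.
Competitive Q* = 159.3548, so ΔQ = 18.2119; wedge = 117.8857 − 103.7715 = 14.1142.
Welfare loss = ½ × 18.2119 × 14.1142 = $128.52 thousand.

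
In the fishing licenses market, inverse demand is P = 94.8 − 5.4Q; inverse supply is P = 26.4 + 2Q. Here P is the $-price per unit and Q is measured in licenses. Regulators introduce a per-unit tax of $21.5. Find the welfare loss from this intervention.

$31.23

Competitive equilibrium: 94.8 − 5.4Q = 26.4 + 2Q → Q* = 9.2432, P* = 44.8865.
With the tax, the buyer price exceeds the seller price by 21.5: (94.8 − 5.4Q) − (26.4 + 2Q) = 21.5 → Q' = 6.3378.
ΔQ = 9.2432 − 6.3378 = 2.9054; the wedge equals the tax, 21.5.
The triangle = ½ × 2.9054 × 21.5 = $31.23.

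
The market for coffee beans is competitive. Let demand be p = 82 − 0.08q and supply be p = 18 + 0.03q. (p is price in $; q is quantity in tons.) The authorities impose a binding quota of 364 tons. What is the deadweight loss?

$2609.46

Competitive equilibrium: 82 − 0.08q = 18 + 0.03q → q* = 581.8182, p* = 35.4545.
At q = 364: demand price = 82 − 0.08·364 = 52.88; supply price = 18 + 0.03·364 = 28.92.
Δq = 581.8182 − 364 = 217.8182; wedge = 52.88 − 28.92 = 23.96.
The triangle = ½ × 217.8182 × 23.96 = $2609.46.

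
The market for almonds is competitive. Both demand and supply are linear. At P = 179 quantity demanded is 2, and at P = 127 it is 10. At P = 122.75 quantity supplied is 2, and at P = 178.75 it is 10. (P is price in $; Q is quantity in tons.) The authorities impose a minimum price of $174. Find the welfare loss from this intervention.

$77.91

Demand slope = (127 − 179)/(10 − 2) = −6.5, so P = 192 − 6.5Q.
Supply slope = (178.75 − 122.75)/(10 − 2) = 7, so P = 108.75 + 7Q.
Competitive equilibrium: 192 − 6.5Q = 108.75 + 7Q → Q* = 6.1667, P* = 151.9167.
At the floor P = 174, quantity demanded = (192 − 174)/6.5 = 2.7692.
Sellers' marginal cost at Q' = 2.7692: 108.75 + 7·2.7692 = 128.1344.
ΔQ = 6.1667 − 2.7692 = 3.3975; wedge = 174 − 128.1344 = 45.8656.
Deadweight loss = ½ × 3.3975 × 45.8656 = $77.91.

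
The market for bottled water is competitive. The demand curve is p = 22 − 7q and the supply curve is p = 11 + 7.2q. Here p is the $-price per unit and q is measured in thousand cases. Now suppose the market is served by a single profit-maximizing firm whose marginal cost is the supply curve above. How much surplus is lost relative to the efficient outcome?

$0.46 thousand

Competitive equilibrium: 22 − 7q = 11 + 7.2q → q* = 0.7746, p* = 16.5775.
Marginal revenue: MR = 22 − 14q. Set MR = MC: 22 − 14q = 11 + 7.2q → q_m = 0.5189.
Price p_m = 22 − 7·0.5189 = 18.3677; MC(q_m) = 11 + 7.2·0.5189 = 14.7361.
Competitive q* = 0.7746, so Δq = 0.2557; wedge = 18.3677 − 14.7361 = 3.6316.
Deadweight loss = ½ × 0.2557 × 3.6316 = $0.46 thousand.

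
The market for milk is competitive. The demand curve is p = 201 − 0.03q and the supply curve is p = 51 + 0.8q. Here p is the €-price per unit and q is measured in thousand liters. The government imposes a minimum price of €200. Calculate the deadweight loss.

Competitive equilibrium: 201 − 0.03q = 51 + 0.8q → q* = 180.72289, p* = 195.57831.
At the floor p = 200, quantity demanded = (201 − 200)/0.03 = 33.33333.
Sellers' marginal cost at q' = 33.33333: 51 + 0.8·33.33333 = 77.66666.
Δq = 180.72289 − 33.33333 = 147.38956; wedge = 200 − 77.66666 = 122.33334.
The triangle = ½ × 147.38956 × 122.33334 = €9015.33 thousand.

€9015.33 thousand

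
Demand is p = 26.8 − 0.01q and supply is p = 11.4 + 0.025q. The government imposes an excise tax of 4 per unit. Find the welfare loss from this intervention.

228.57

Competitive equilibrium: 26.8 − 0.01q = 11.4 + 0.025q → q* = 440, p* = 22.4.
With the tax, the buyer price exceeds the seller price by 4: (26.8 − 0.01q) − (11.4 + 0.025q) = 4 → q' = 325.7143.
Δq = 440 − 325.7143 = 114.2857; the wedge equals the tax, 4.
Welfare loss = ½ × 114.2857 × 4 = 228.57.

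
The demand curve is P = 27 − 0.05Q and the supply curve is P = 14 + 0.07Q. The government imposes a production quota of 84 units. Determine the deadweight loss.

35.53

Competitive equilibrium: 27 − 0.05Q = 14 + 0.07Q → Q* = 108.3333, P* = 21.5833.
At Q = 84: demand price = 27 − 0.05·84 = 22.8; supply price = 14 + 0.07·84 = 19.88.
ΔQ = 108.3333 − 84 = 24.3333; wedge = 22.8 − 19.88 = 2.92.
Deadweight loss = ½ × 24.3333 × 2.92 = 35.53.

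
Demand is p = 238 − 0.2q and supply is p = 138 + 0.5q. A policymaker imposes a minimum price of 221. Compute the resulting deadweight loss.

1171.61

Competitive equilibrium: 238 − 0.2q = 138 + 0.5q → q* = 142.8571, p* = 209.4286.
At the floor p = 221, quantity demanded = (238 − 221)/0.2 = 85.
Sellers' marginal cost at q' = 85: 138 + 0.5·85 = 180.5.
Δq = 142.8571 − 85 = 57.8571; wedge = 221 − 180.5 = 40.5.
The triangle = ½ × 57.8571 × 40.5 = 1171.61.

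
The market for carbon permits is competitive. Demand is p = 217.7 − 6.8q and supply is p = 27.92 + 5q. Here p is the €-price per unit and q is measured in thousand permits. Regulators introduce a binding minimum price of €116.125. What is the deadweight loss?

€7.74 thousand

Competitive equilibrium: 217.7 − 6.8q = 27.92 + 5q → q* = 16.0831, p* = 108.3353.
At the floor p = 116.125, quantity demanded = (217.7 − 116.125)/6.8 = 14.9375.
Sellers' marginal cost at q' = 14.9375: 27.92 + 5·14.9375 = 102.6075.
Δq = 16.0831 − 14.9375 = 1.1456; wedge = 116.125 − 102.6075 = 13.5175.
DWL = ½ × 1.1456 × 13.5175 = €7.74 thousand.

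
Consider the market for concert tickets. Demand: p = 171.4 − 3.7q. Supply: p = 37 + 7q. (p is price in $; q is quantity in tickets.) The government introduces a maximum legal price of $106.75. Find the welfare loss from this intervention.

Competitive equilibrium: 171.4 − 3.7q = 37 + 7q → q* = 12.5607, p* = 124.9252.
At the ceiling p = 106.75, quantity supplied = (106.75 − 37)/7 = 9.9643.
Willingness to pay at q' = 9.9643: 171.4 − 3.7·9.9643 = 134.5321.
Δq = 12.5607 − 9.9643 = 2.5964; wedge = 134.5321 − 106.75 = 27.7821.
The triangle = ½ × 2.5964 × 27.7821 = $36.07.

$36.07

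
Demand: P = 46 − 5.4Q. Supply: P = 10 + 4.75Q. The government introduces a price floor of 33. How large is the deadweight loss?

6.59

Competitive equilibrium: 46 − 5.4Q = 10 + 4.75Q → Q* = 3.5468, P* = 26.8473.
At the floor P = 33, quantity demanded = (46 − 33)/5.4 = 2.4074.
Sellers' marginal cost at Q' = 2.4074: 10 + 4.75·2.4074 = 21.4352.
ΔQ = 3.5468 − 2.4074 = 1.1394; wedge = 33 − 21.4352 = 11.5648.
DWL = ½ × 1.1394 × 11.5648 = 6.59.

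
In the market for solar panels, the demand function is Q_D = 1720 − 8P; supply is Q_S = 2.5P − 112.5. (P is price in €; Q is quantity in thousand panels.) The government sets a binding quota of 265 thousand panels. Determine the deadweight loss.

In inverse form: demand P = 215 − 0.125Q, supply P = 45 + 0.4Q.
Competitive equilibrium: 215 − 0.125Q = 45 + 0.4Q → Q* = 323.8095, P* = 174.5238.
At Q = 265: demand price = 215 − 0.125·265 = 181.875; supply price = 45 + 0.4·265 = 151.
ΔQ = 323.8095 − 265 = 58.8095; wedge = 181.875 − 151 = 30.875.
Deadweight loss = ½ × 58.8095 × 30.875 = €907.87 thousand.

€907.87 thousand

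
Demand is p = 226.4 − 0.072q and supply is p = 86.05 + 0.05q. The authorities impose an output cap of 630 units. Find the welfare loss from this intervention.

16520.41

Competitive equilibrium: 226.4 − 0.072q = 86.05 + 0.05q → q* = 1150.4098, p* = 143.5705.
At q = 630: demand price = 226.4 − 0.072·630 = 181.04; supply price = 86.05 + 0.05·630 = 117.55.
Δq = 1150.4098 − 630 = 520.4098; wedge = 181.04 − 117.55 = 63.49.
The triangle = ½ × 520.4098 × 63.49 = 16520.41.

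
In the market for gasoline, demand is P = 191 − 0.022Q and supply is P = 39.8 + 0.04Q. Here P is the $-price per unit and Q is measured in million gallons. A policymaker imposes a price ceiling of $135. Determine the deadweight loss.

Competitive equilibrium: 191 − 0.022Q = 39.8 + 0.04Q → Q* = 2438.7097, P* = 137.3484.
At the ceiling P = 135, quantity supplied = (135 − 39.8)/0.04 = 2380.
Willingness to pay at Q' = 2380: 191 − 0.022·2380 = 138.64.
ΔQ = 2438.7097 − 2380 = 58.7097; wedge = 138.64 − 135 = 3.64.
Deadweight loss = ½ × 58.7097 × 3.64 = $106.85 million.

$106.85 million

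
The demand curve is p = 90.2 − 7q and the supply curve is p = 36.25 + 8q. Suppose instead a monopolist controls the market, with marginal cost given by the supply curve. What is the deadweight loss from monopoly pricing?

Competitive equilibrium: 90.2 − 7q = 36.25 + 8q → q* = 3.5967, p* = 65.0233.
Marginal revenue: MR = 90.2 − 14q. Set MR = MC: 90.2 − 14q = 36.25 + 8q → q_m = 2.4523.
Price p_m = 90.2 − 7·2.4523 = 73.0339; MC(q_m) = 36.25 + 8·2.4523 = 55.8684.
Competitive q* = 3.5967, so Δq = 1.1444; wedge = 73.0339 − 55.8684 = 17.1655.
Deadweight loss = ½ × 1.1444 × 17.1655 = 9.82.

9.82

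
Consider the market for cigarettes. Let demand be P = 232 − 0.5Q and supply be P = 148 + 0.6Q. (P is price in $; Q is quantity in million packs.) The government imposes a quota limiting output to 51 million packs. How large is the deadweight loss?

Competitive equilibrium: 232 − 0.5Q = 148 + 0.6Q → Q* = 76.3636, P* = 193.8182.
At Q = 51: demand price = 232 − 0.5·51 = 206.5; supply price = 148 + 0.6·51 = 178.6.
ΔQ = 76.3636 − 51 = 25.3636; wedge = 206.5 − 178.6 = 27.9.
The triangle = ½ × 25.3636 × 27.9 = $353.82 million.

$353.82 million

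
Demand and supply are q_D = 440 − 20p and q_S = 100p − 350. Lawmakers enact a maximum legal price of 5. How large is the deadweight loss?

In inverse form: demand p = 22 − 0.05q, supply p = 3.5 + 0.01q.
Competitive equilibrium: 22 − 0.05q = 3.5 + 0.01q → q* = 308.3333, p* = 6.5833.
At the ceiling p = 5, quantity supplied = (5 − 3.5)/0.01 = 150.
Willingness to pay at q' = 150: 22 − 0.05·150 = 14.5.
Δq = 308.3333 − 150 = 158.3333; wedge = 14.5 − 5 = 9.5.
The triangle = ½ × 158.3333 × 9.5 = 752.08.

752.08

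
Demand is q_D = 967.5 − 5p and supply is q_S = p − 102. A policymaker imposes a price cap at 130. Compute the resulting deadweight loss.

1396.84

In inverse form: demand p = 193.5 − 0.2q, supply p = 102 + q.
Competitive equilibrium: 193.5 − 0.2q = 102 + q → q* = 76.25, p* = 178.25.
At the ceiling p = 130, quantity supplied = (130 − 102)/1 = 28.
Willingness to pay at q' = 28: 193.5 − 0.2·28 = 187.9.
Δq = 76.25 − 28 = 48.25; wedge = 187.9 − 130 = 57.9.
DWL = ½ × 48.25 × 57.9 = 1396.84.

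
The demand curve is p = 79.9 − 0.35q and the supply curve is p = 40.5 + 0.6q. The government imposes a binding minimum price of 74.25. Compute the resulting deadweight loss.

304.78

Competitive equilibrium: 79.9 − 0.35q = 40.5 + 0.6q → q* = 41.4737, p* = 65.3842.
At the floor p = 74.25, quantity demanded = (79.9 − 74.25)/0.35 = 16.1429.
Sellers' marginal cost at q' = 16.1429: 40.5 + 0.6·16.1429 = 50.1857.
Δq = 41.4737 − 16.1429 = 25.3308; wedge = 74.25 − 50.1857 = 24.0643.
The triangle = ½ × 25.3308 × 24.0643 = 304.78.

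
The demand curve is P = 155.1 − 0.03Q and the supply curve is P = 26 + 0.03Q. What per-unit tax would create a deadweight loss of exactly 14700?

Competitive equilibrium: 155.1 − 0.03Q = 26 + 0.03Q → Q* = 2151.6667, P* = 90.55.
A tax t gives ΔQ = t/0.06 and wedge t, so DWL = t²/0.12.
t²/0.12 = 14700 → t² = 1764 → t = 42.

42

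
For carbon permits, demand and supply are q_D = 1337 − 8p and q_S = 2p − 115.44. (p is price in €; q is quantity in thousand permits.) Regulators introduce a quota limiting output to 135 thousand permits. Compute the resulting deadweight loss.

€501.20 thousand

In inverse form: demand p = 167.125 − 0.125q, supply p = 57.72 + 0.5q.
Competitive equilibrium: 167.125 − 0.125q = 57.72 + 0.5q → q* = 175.048, p* = 145.244.
At q = 135: demand price = 167.125 − 0.125·135 = 150.25; supply price = 57.72 + 0.5·135 = 125.22.
Δq = 175.048 − 135 = 40.048; wedge = 150.25 − 125.22 = 25.03.
Welfare loss = ½ × 40.048 × 25.03 = €501.20 thousand.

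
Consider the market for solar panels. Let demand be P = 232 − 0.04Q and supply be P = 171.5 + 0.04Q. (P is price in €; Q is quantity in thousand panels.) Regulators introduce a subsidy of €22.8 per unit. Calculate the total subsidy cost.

€23740.50 thousand

Competitive equilibrium: 232 − 0.04Q = 171.5 + 0.04Q → Q* = 756.25, P* = 201.75.
The subsidy lowers effective supply by 22.8: P = 148.7 + 0.04Q.
New quantity: 232 − 0.04Q = 148.7 + 0.04Q → Q' = 1041.25.
Total subsidy cost = 22.8 × 1041.25 = €23740.50 thousand.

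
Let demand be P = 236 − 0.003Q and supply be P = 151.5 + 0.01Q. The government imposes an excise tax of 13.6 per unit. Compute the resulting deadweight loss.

Competitive equilibrium: 236 − 0.003Q = 151.5 + 0.01Q → Q* = 6500, P* = 216.5.
With the tax, the buyer price exceeds the seller price by 13.6: (236 − 0.003Q) − (151.5 + 0.01Q) = 13.6 → Q' = 5453.8462.
ΔQ = 6500 − 5453.8462 = 1046.1538; the wedge equals the tax, 13.6.
Welfare loss = ½ × 1046.1538 × 13.6 = 7113.85.

7113.85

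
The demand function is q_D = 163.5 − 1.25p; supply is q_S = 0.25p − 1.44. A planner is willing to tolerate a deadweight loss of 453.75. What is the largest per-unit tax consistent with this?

In inverse form: demand p = 130.8 − 0.8q, supply p = 5.76 + 4q.
Competitive equilibrium: 130.8 − 0.8q = 5.76 + 4q → q* = 26.05, p* = 109.96.
A tax t gives Δq = t/4.8 and wedge t, so DWL = t²/9.6.
t²/9.6 = 453.75 → t² = 4356 → t = 66.

66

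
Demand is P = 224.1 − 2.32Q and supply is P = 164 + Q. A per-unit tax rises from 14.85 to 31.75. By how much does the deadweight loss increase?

118.61

Competitive equilibrium: 224.1 − 2.32Q = 164 + Q → Q* = 18.1024, P* = 182.1024.
For a per-unit tax t: ΔQ = t/3.32, so DWL = ½·t·(t/3.32) = t²/6.64.
At t = 14.85: DWL = 33.211. At t = 31.75: DWL = 151.817.
Increase = 151.817 − 33.211 = 118.61.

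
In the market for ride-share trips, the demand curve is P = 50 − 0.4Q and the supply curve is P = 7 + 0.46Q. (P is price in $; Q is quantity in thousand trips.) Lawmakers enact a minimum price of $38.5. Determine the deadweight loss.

Competitive equilibrium: 50 − 0.4Q = 7 + 0.46Q → Q* = 50, P* = 30.
At the floor P = 38.5, quantity demanded = (50 − 38.5)/0.4 = 28.75.
Sellers' marginal cost at Q' = 28.75: 7 + 0.46·28.75 = 20.225.
ΔQ = 50 − 28.75 = 21.25; wedge = 38.5 − 20.225 = 18.275.
DWL = ½ × 21.25 × 18.275 = $194.17 thousand.

$194.17 thousand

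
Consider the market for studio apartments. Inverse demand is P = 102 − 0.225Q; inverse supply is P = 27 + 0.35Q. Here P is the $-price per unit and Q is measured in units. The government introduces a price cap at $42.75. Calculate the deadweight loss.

Competitive equilibrium: 102 − 0.225Q = 27 + 0.35Q → Q* = 130.4348, P* = 72.6522.
At the ceiling P = 42.75, quantity supplied = (42.75 − 27)/0.35 = 45.
Willingness to pay at Q' = 45: 102 − 0.225·45 = 91.875.
ΔQ = 130.4348 − 45 = 85.4348; wedge = 91.875 − 42.75 = 49.125.
Welfare loss = ½ × 85.4348 × 49.125 = $2098.49.

$2098.49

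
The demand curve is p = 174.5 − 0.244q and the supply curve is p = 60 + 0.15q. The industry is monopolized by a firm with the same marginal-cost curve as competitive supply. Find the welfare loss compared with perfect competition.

Competitive equilibrium: 174.5 − 0.244q = 60 + 0.15q → q* = 290.6091, p* = 103.5914.
Marginal revenue: MR = 174.5 − 0.488q. Set MR = MC: 174.5 − 0.488q = 60 + 0.15q → q_m = 179.4671.
Price p_m = 174.5 − 0.244·179.4671 = 130.71; MC(q_m) = 60 + 0.15·179.4671 = 86.9201.
Competitive q* = 290.6091, so Δq = 111.142; wedge = 130.71 − 86.9201 = 43.7899.
Welfare loss = ½ × 111.142 × 43.7899 = 2433.45.

2433.45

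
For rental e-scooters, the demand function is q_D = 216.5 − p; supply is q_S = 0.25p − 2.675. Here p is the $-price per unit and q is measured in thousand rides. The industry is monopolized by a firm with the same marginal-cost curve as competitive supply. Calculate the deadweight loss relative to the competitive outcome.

$117.649 thousand

In inverse form: demand p = 216.5 − q, supply p = 10.7 + 4q.
Competitive equilibrium: 216.5 − q = 10.7 + 4q → q* = 41.16, p* = 175.34.
Marginal revenue: MR = 216.5 − 2q. Set MR = MC: 216.5 − 2q = 10.7 + 4q → q_m = 34.3.
Price p_m = 216.5 − 1·34.3 = 182.2; MC(q_m) = 10.7 + 4·34.3 = 147.9.
Competitive q* = 41.16, so Δq = 6.86; wedge = 182.2 − 147.9 = 34.3.
Deadweight loss = ½ × 6.86 × 34.3 = $117.649 thousand.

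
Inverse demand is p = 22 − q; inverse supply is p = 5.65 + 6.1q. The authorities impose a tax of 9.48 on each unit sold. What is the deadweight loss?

Competitive equilibrium: 22 − q = 5.65 + 6.1q → q* = 2.3028, p* = 19.6972.
With the tax, the buyer price exceeds the seller price by 9.48: (22 − q) − (5.65 + 6.1q) = 9.48 → q' = 0.9676.
Δq = 2.3028 − 0.9676 = 1.3352; the wedge equals the tax, 9.48.
Deadweight loss = ½ × 1.3352 × 9.48 = 6.33.

6.33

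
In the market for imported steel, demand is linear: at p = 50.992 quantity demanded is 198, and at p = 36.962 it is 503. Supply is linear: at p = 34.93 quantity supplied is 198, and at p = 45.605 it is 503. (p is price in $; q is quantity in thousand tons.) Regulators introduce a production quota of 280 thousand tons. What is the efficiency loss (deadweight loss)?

$547.76 thousand

Demand slope = (36.962 − 50.992)/(503 − 198) = −0.046, so p = 60.1 − 0.046q.
Supply slope = (45.605 − 34.93)/(503 − 198) = 0.035, so p = 28 + 0.035q.
Competitive equilibrium: 60.1 − 0.046q = 28 + 0.035q → q* = 396.2963, p* = 41.8704.
At q = 280: demand price = 60.1 − 0.046·280 = 47.22; supply price = 28 + 0.035·280 = 37.8.
Δq = 396.2963 − 280 = 116.2963; wedge = 47.22 − 37.8 = 9.42.
The triangle = ½ × 116.2963 × 9.42 = $547.76 thousand.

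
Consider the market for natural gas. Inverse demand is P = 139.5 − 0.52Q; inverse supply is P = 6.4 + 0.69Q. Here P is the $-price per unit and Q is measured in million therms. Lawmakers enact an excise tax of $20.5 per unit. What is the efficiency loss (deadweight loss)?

$173.66 million

Competitive equilibrium: 139.5 − 0.52Q = 6.4 + 0.69Q → Q* = 110, P* = 82.3.
With the tax, the buyer price exceeds the seller price by 20.5: (139.5 − 0.52Q) − (6.4 + 0.69Q) = 20.5 → Q' = 93.0579.
ΔQ = 110 − 93.0579 = 16.9421; the wedge equals the tax, 20.5.
The triangle = ½ × 16.9421 × 20.5 = $173.66 million.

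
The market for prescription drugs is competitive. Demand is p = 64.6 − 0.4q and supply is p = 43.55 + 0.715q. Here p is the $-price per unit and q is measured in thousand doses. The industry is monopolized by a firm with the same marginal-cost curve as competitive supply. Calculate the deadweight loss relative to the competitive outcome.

$13.85 thousand

Competitive equilibrium: 64.6 − 0.4q = 43.55 + 0.715q → q* = 18.8789, p* = 57.0484.
Marginal revenue: MR = 64.6 − 0.8q. Set MR = MC: 64.6 − 0.8q = 43.55 + 0.715q → q_m = 13.8944.
Price p_m = 64.6 − 0.4·13.8944 = 59.0422; MC(q_m) = 43.55 + 0.715·13.8944 = 53.4845.
Competitive q* = 18.8789, so Δq = 4.9845; wedge = 59.0422 − 53.4845 = 5.5577.
Welfare loss = ½ × 4.9845 × 5.5577 = $13.85 thousand.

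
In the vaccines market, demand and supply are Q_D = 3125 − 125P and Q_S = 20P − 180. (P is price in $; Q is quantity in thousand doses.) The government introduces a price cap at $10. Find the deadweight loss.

In inverse form: demand P = 25 − 0.008Q, supply P = 9 + 0.05Q.
Competitive equilibrium: 25 − 0.008Q = 9 + 0.05Q → Q* = 275.8621, P* = 22.7931.
At the ceiling P = 10, quantity supplied = (10 − 9)/0.05 = 20.
Willingness to pay at Q' = 20: 25 − 0.008·20 = 24.84.
ΔQ = 275.8621 − 20 = 255.8621; wedge = 24.84 − 10 = 14.84.
Welfare loss = ½ × 255.8621 × 14.84 = $1898.50 thousand.

$1898.50 thousand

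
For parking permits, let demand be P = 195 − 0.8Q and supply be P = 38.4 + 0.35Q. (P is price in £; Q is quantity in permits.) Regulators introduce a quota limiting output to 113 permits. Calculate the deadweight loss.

Competitive equilibrium: 195 − 0.8Q = 38.4 + 0.35Q → Q* = 136.1739, P* = 86.0609.
At Q = 113: demand price = 195 − 0.8·113 = 104.6; supply price = 38.4 + 0.35·113 = 77.95.
ΔQ = 136.1739 − 113 = 23.1739; wedge = 104.6 − 77.95 = 26.65.
The triangle = ½ × 23.1739 × 26.65 = £308.79.

£308.79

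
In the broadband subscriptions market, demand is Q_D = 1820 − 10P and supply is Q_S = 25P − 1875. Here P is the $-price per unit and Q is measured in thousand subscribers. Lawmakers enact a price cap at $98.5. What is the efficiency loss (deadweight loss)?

In inverse form: demand P = 182 − 0.1Q, supply P = 75 + 0.04Q.
Competitive equilibrium: 182 − 0.1Q = 75 + 0.04Q → Q* = 764.2857, P* = 105.5714.
At the ceiling P = 98.5, quantity supplied = (98.5 − 75)/0.04 = 587.5.
Willingness to pay at Q' = 587.5: 182 − 0.1·587.5 = 123.25.
ΔQ = 764.2857 − 587.5 = 176.7857; wedge = 123.25 − 98.5 = 24.75.
Deadweight loss = ½ × 176.7857 × 24.75 = $2187.72 thousand.

$2187.72 thousand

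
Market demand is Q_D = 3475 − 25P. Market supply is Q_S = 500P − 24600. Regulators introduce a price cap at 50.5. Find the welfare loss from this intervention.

46502.98

In inverse form: demand P = 139 − 0.04Q, supply P = 49.2 + 0.002Q.
Competitive equilibrium: 139 − 0.04Q = 49.2 + 0.002Q → Q* = 2138.0952, P* = 53.4762.
At the ceiling P = 50.5, quantity supplied = (50.5 − 49.2)/0.002 = 650.
Willingness to pay at Q' = 650: 139 − 0.04·650 = 113.
ΔQ = 2138.0952 − 650 = 1488.0952; wedge = 113 − 50.5 = 62.5.
Welfare loss = ½ × 1488.0952 × 62.5 = 46502.98.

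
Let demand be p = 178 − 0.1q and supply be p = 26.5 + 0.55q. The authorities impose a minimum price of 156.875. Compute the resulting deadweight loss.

Competitive equilibrium: 178 − 0.1q = 26.5 + 0.55q → q* = 233.0769, p* = 154.6923.
At the floor p = 156.875, quantity demanded = (178 − 156.875)/0.1 = 211.25.
Sellers' marginal cost at q' = 211.25: 26.5 + 0.55·211.25 = 142.6875.
Δq = 233.0769 − 211.25 = 21.8269; wedge = 156.875 − 142.6875 = 14.1875.
The triangle = ½ × 21.8269 × 14.1875 = 154.83.

154.83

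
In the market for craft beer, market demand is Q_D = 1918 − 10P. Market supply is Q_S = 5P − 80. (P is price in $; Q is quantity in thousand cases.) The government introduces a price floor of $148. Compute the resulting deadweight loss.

In inverse form: demand P = 191.8 − 0.1Q, supply P = 16 + 0.2Q.
Competitive equilibrium: 191.8 − 0.1Q = 16 + 0.2Q → Q* = 586, P* = 133.2.
At the floor P = 148, quantity demanded = (191.8 − 148)/0.1 = 438.
Sellers' marginal cost at Q' = 438: 16 + 0.2·438 = 103.6.
ΔQ = 586 − 438 = 148; wedge = 148 − 103.6 = 44.4.
Welfare loss = ½ × 148 × 44.4 = $3285.60 thousand.

$3285.60 thousand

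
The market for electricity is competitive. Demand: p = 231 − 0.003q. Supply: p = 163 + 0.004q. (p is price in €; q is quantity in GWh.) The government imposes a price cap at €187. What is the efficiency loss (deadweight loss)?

€48285.71

Competitive equilibrium: 231 − 0.003q = 163 + 0.004q → q* = 9714.2857, p* = 201.8571.
At the ceiling p = 187, quantity supplied = (187 − 163)/0.004 = 6000.
Willingness to pay at q' = 6000: 231 − 0.003·6000 = 213.
Δq = 9714.2857 − 6000 = 3714.2857; wedge = 213 − 187 = 26.
DWL = ½ × 3714.2857 × 26 = €48285.71.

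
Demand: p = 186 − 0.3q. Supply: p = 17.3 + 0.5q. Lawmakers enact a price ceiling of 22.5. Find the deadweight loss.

16076.09

Competitive equilibrium: 186 − 0.3q = 17.3 + 0.5q → q* = 210.875, p* = 122.7375.
At the ceiling p = 22.5, quantity supplied = (22.5 − 17.3)/0.5 = 10.4.
Willingness to pay at q' = 10.4: 186 − 0.3·10.4 = 182.88.
Δq = 210.875 − 10.4 = 200.475; wedge = 182.88 − 22.5 = 160.38.
The triangle = ½ × 200.475 × 160.38 = 16076.09.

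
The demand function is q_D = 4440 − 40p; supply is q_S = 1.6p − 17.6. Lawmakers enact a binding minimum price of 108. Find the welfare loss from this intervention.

372.31

In inverse form: demand p = 111 − 0.025q, supply p = 11 + 0.625q.
Competitive equilibrium: 111 − 0.025q = 11 + 0.625q → q* = 153.8462, p* = 107.1538.
At the floor p = 108, quantity demanded = (111 − 108)/0.025 = 120.
Sellers' marginal cost at q' = 120: 11 + 0.625·120 = 86.
Δq = 153.8462 − 120 = 33.8462; wedge = 108 − 86 = 22.
DWL = ½ × 33.8462 × 22 = 372.31.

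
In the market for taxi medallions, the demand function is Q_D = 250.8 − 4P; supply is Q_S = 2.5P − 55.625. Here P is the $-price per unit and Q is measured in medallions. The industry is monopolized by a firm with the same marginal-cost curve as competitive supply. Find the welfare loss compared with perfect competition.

In inverse form: demand P = 62.7 − 0.25Q, supply P = 22.25 + 0.4Q.
Competitive equilibrium: 62.7 − 0.25Q = 22.25 + 0.4Q → Q* = 62.2308, P* = 47.1423.
Marginal revenue: MR = 62.7 − 0.5Q. Set MR = MC: 62.7 − 0.5Q = 22.25 + 0.4Q → Q_m = 44.9444.
Price P_m = 62.7 − 0.25·44.9444 = 51.4639; MC(Q_m) = 22.25 + 0.4·44.9444 = 40.2278.
Competitive Q* = 62.2308, so ΔQ = 17.2864; wedge = 51.4639 − 40.2278 = 11.2361.
Deadweight loss = ½ × 17.2864 × 11.2361 = $97.12.

$97.12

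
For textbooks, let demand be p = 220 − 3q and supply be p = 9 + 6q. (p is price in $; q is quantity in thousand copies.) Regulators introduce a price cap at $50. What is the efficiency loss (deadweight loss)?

$1241.68 thousand

Competitive equilibrium: 220 − 3q = 9 + 6q → q* = 23.4444, p* = 149.6667.
At the ceiling p = 50, quantity supplied = (50 − 9)/6 = 6.8333.
Willingness to pay at q' = 6.8333: 220 − 3·6.8333 = 199.5001.
Δq = 23.4444 − 6.8333 = 16.6111; wedge = 199.5001 − 50 = 149.5001.
The triangle = ½ × 16.6111 × 149.5001 = $1241.68 thousand.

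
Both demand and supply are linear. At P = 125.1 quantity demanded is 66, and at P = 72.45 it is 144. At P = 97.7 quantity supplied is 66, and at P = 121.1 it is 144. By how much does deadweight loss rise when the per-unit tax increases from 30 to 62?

1509.74

Demand slope = (72.45 − 125.1)/(144 − 66) = −0.675, so P = 169.65 − 0.675Q.
Supply slope = (121.1 − 97.7)/(144 − 66) = 0.3, so P = 77.9 + 0.3Q.
Competitive equilibrium: 169.65 − 0.675Q = 77.9 + 0.3Q → Q* = 94.1026, P* = 106.1308.
For a per-unit tax t: ΔQ = t/0.975, so DWL = ½·t·(t/0.975) = t²/1.95.
At t = 30: DWL = 461.538. At t = 62: DWL = 1971.282.
Increase = 1971.282 − 461.538 = 1509.74.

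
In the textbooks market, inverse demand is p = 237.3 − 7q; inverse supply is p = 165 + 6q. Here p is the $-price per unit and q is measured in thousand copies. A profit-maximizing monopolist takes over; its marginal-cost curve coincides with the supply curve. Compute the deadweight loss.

Competitive equilibrium: 237.3 − 7q = 165 + 6q → q* = 5.5615, p* = 198.3692.
Marginal revenue: MR = 237.3 − 14q. Set MR = MC: 237.3 − 14q = 165 + 6q → q_m = 3.615.
Price p_m = 237.3 − 7·3.615 = 211.995; MC(q_m) = 165 + 6·3.615 = 186.69.
Competitive q* = 5.5615, so Δq = 1.9465; wedge = 211.995 − 186.69 = 25.305.
The triangle = ½ × 1.9465 × 25.305 = $24.63 thousand.

$24.63 thousand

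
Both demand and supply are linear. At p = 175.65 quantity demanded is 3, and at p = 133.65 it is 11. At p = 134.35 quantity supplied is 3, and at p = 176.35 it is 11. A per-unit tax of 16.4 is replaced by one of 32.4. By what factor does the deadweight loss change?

Demand slope = (133.65 − 175.65)/(11 − 3) = −5.25, so p = 191.4 − 5.25q.
Supply slope = (176.35 − 134.35)/(11 − 3) = 5.25, so p = 118.6 + 5.25q.
Competitive equilibrium: 191.4 − 5.25q = 118.6 + 5.25q → q* = 6.9333, p* = 155.
For a per-unit tax t: Δq = t/10.5, so DWL = ½·t·(t/10.5) = t²/21.
At t = 16.4: DWL = 12.808. At t = 32.4: DWL = 49.989.
Ratio = (32.4/16.4)² = 3.903.

3.903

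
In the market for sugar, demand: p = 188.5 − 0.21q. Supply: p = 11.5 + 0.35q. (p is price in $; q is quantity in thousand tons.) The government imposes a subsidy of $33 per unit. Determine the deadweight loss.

Competitive equilibrium: 188.5 − 0.21q = 11.5 + 0.35q → q* = 316.0714, p* = 122.125.
The subsidy lowers effective supply by 33: p = 0.35q − 21.5.
New quantity: 188.5 − 0.21q = 0.35q − 21.5 → q' = 375.
Overproduction Δq = 375 − 316.0714 = 58.9286; wedge = subsidy = 33.
DWL = ½ × 58.9286 × 33 = $972.32 thousand.

$972.32 thousand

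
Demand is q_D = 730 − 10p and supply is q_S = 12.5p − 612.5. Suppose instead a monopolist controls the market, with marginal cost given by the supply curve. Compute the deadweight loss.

204.08

In inverse form: demand p = 73 − 0.1q, supply p = 49 + 0.08q.
Competitive equilibrium: 73 − 0.1q = 49 + 0.08q → q* = 133.3333, p* = 59.6667.
Marginal revenue: MR = 73 − 0.2q. Set MR = MC: 73 − 0.2q = 49 + 0.08q → q_m = 85.7143.
Price p_m = 73 − 0.1·85.7143 = 64.4286; MC(q_m) = 49 + 0.08·85.7143 = 55.8571.
Competitive q* = 133.3333, so Δq = 47.619; wedge = 64.4286 − 55.8571 = 8.5715.
DWL = ½ × 47.619 × 8.5715 = 204.08.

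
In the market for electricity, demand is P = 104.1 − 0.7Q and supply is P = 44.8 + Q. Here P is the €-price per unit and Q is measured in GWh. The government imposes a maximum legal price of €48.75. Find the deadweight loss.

Competitive equilibrium: 104.1 − 0.7Q = 44.8 + Q → Q* = 34.8824, P* = 79.6824.
At the ceiling P = 48.75, quantity supplied = (48.75 − 44.8)/1 = 3.95.
Willingness to pay at Q' = 3.95: 104.1 − 0.7·3.95 = 101.335.
ΔQ = 34.8824 − 3.95 = 30.9324; wedge = 101.335 − 48.75 = 52.585.
Welfare loss = ½ × 30.9324 × 52.585 = €813.29.

€813.29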